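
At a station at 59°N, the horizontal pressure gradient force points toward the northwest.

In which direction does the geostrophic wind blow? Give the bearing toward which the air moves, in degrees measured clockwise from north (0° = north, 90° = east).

045°

The pressure-gradient force points toward the northwest (bearing 315°).
Geostrophic balance: in the Northern Hemisphere the Coriolis force deflects motion to the right, so the geostrophic wind blows 90° to the right of the pressure-gradient force (low pressure on the left).
Rotating 315° by 90° clockwise gives 045° — the wind blows toward the northeast.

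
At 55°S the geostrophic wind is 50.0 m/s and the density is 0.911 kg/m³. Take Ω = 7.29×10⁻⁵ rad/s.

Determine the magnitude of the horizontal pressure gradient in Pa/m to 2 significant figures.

Coriolis parameter at 55°S:
f = 2Ω sin φ = 2 × 7.29×10⁻⁵ × sin 55° = 1.19×10⁻⁴ s⁻¹
Geostrophic balance rearranged: |∂P/∂n| = f ρ V_g
|∂P/∂n| = 1.19×10⁻⁴ × 0.911 × 50.0 = 5.44×10⁻³ Pa/m

5.4×10⁻³ Pa/m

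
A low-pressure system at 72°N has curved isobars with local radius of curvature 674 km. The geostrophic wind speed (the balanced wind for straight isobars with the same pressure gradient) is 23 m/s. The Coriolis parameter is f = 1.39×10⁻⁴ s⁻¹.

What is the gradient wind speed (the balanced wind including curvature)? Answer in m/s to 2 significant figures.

19 m/s

Around a low, centrifugal force acts outward with Coriolis, so pressure-gradient force balances both:
(1/ρ)|∂P/∂n| = fV + V²/R  →  V² + fR·V − fR·V_g = 0
With fR = 1.39×10⁻⁴ × 674×10³ m = 93.7 m/s:
V = [−fR + √((fR)² + 4 fR V_g)]/2 = [−93.7 + √(93.7² + 4×93.7×23)]/2 = 19.1 m/s
Subgeostrophic (V < V_g = 23 m/s), as expected around a low.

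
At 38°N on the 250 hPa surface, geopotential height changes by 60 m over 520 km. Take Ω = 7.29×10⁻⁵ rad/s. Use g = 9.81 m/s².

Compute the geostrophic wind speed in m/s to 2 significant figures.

13 m/s

Coriolis parameter at 38°N:
f = 2Ω sin φ = 2 × 7.29×10⁻⁵ × sin 38° = 8.98×10⁻⁵ s⁻¹
Height gradient: |∂Z/∂n| = 60 m / 520000 m = 1.15×10⁻⁴
On a pressure surface, geostrophic balance gives V_g = (g/f)|∂Z/∂n|:
V_g = 9.81 × 1.15×10⁻⁴ / 8.98×10⁻⁵ = 12.6 m/s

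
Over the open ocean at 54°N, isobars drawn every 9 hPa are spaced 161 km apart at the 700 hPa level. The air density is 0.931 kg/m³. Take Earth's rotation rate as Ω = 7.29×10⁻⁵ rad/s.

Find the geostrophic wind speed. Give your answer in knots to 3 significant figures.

98.9 knots

Coriolis parameter at 54°N:
f = 2Ω sin φ = 2 × 7.29×10⁻⁵ × sin 54° = 1.18×10⁻⁴ s⁻¹
Pressure gradient: |∂P/∂n| = 900 Pa / 161000 m = 5.59×10⁻³ Pa/m
Geostrophic balance (pressure-gradient force = Coriolis force):
V_g = (1/(fρ)) |∂P/∂n| = 5.59×10⁻³ / (1.18×10⁻⁴ × 0.931) = 50.9 m/s
Converting: 50.9 m/s × 1.944 = 98.9 knots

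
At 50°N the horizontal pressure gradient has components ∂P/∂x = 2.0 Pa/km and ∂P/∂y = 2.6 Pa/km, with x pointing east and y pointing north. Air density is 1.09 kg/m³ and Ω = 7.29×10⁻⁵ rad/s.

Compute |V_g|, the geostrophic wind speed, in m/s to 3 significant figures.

26.9 m/s

Coriolis parameter at 50°N:
f = 2Ω sin φ = 2 × 7.29×10⁻⁵ × sin 50° = 1.12×10⁻⁴ s⁻¹
Component geostrophic relations (x east, y north):
u_g = −(1/(fρ)) ∂P/∂y,  v_g = (1/(fρ)) ∂P/∂x
u_g = −(2.6×10⁻³)/(1.12×10⁻⁴ × 1.09) = −21.4 m/s;  v_g = (2.0×10⁻³)/(1.12×10⁻⁴ × 1.09) = 16.4 m/s
|V_g| = √(u_g² + v_g²) = 26.9 m/s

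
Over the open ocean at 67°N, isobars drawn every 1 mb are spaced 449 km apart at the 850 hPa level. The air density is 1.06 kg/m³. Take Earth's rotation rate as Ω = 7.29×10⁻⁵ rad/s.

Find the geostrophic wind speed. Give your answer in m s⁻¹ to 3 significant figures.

1.57 m s⁻¹

Coriolis parameter at 67°N:
f = 2Ω sin φ = 2 × 7.29×10⁻⁵ × sin 67° = 1.34×10⁻⁴ s⁻¹
Pressure gradient: |∂P/∂n| = 100 Pa / 449000 m = 2.23×10⁻⁴ Pa/m
Geostrophic balance (pressure-gradient force = Coriolis force):
V_g = (1/(fρ)) |∂P/∂n| = 2.23×10⁻⁴ / (1.34×10⁻⁴ × 1.06) = 1.57 m/s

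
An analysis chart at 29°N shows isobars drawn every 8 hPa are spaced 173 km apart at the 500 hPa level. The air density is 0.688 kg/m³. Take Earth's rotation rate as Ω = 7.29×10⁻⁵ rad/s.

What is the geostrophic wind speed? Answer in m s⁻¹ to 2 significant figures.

95 m s⁻¹

Coriolis parameter at 29°N:
f = 2Ω sin φ = 2 × 7.29×10⁻⁵ × sin 29° = 7.07×10⁻⁵ s⁻¹
Pressure gradient: |∂P/∂n| = 800 Pa / 173000 m = 4.62×10⁻³ Pa/m
Geostrophic balance (pressure-gradient force = Coriolis force):
V_g = (1/(fρ)) |∂P/∂n| = 4.62×10⁻³ / (7.07×10⁻⁵ × 0.688) = 95.1 m/s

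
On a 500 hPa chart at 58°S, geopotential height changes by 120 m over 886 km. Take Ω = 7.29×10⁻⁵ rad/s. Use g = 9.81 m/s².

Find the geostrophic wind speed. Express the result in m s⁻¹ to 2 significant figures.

11 m s⁻¹

Coriolis parameter at 58°S:
f = 2Ω sin φ = 2 × 7.29×10⁻⁵ × sin 58° = 1.24×10⁻⁴ s⁻¹
Height gradient: |∂Z/∂n| = 120 m / 886000 m = 1.35×10⁻⁴
On a pressure surface, geostrophic balance gives V_g = (g/f)|∂Z/∂n|:
V_g = 9.81 × 1.35×10⁻⁴ / 1.24×10⁻⁴ = 10.7 m/s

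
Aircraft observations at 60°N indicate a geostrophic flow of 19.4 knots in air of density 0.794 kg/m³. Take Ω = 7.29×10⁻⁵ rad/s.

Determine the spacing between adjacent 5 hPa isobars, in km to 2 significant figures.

500 km

Coriolis parameter at 60°N:
f = 2Ω sin φ = 2 × 7.29×10⁻⁵ × sin 60° = 1.26×10⁻⁴ s⁻¹
Wind speed in SI: 19.4 knots = 9.98 m/s
Geostrophic balance rearranged: |∂P/∂n| = f ρ V_g
|∂P/∂n| = 1.26×10⁻⁴ × 0.794 × 9.98 = 1.00×10⁻³ Pa/m
Isobar spacing: Δn = ΔP/|∂P/∂n| = 500 Pa / 1.00×10⁻³ Pa/m = 499714 m ≈ 500 km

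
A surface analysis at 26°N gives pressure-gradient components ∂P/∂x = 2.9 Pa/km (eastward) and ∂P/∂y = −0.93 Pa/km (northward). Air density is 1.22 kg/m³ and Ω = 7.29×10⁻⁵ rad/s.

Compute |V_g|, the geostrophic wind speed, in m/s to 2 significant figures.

39 m/s

Coriolis parameter at 26°N:
f = 2Ω sin φ = 2 × 7.29×10⁻⁵ × sin 26° = 6.39×10⁻⁵ s⁻¹
Component geostrophic relations (x east, y north):
u_g = −(1/(fρ)) ∂P/∂y,  v_g = (1/(fρ)) ∂P/∂x
u_g = −(−0.93×10⁻³)/(6.39×10⁻⁵ × 1.22) = 11.9 m/s;  v_g = (2.9×10⁻³)/(6.39×10⁻⁵ × 1.22) = 37.2 m/s
|V_g| = √(u_g² + v_g²) = 39.1 m/s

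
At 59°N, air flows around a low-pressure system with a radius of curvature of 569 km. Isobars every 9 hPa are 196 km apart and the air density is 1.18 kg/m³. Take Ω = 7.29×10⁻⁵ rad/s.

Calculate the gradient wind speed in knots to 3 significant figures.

45.5 knots

Coriolis parameter at 59°N:
f = 2Ω sin φ = 2 × 7.29×10⁻⁵ × sin 59° = 1.25×10⁻⁴ s⁻¹
Pressure gradient: |∂P/∂n| = 900 Pa / 196000 m = 4.59×10⁻³ Pa/m
Geostrophic speed: V_g = |∂P/∂n|/(fρ) = 4.59×10⁻³/(1.25×10⁻⁴ × 1.18) = 31.1 m/s
Around a low, centrifugal force acts outward with Coriolis, so pressure-gradient force balances both:
(1/ρ)|∂P/∂n| = fV + V²/R  →  V² + fR·V − fR·V_g = 0
With fR = 1.25×10⁻⁴ × 569×10³ m = 71.1 m/s:
V = [−fR + √((fR)² + 4 fR V_g)]/2 = [−71.1 + √(71.1² + 4×71.1×31.1)]/2 = 23.4 m/s
Subgeostrophic (V < V_g = 31.1 m/s), as expected around a low.
Converting: 23.4 m/s × 1.944 = 45.5 knots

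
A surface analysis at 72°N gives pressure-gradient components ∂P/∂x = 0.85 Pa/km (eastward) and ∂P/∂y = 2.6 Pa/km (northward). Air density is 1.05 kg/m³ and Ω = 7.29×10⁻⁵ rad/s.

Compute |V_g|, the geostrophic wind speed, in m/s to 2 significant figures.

19 m/s

Coriolis parameter at 72°N:
f = 2Ω sin φ = 2 × 7.29×10⁻⁵ × sin 72° = 1.39×10⁻⁴ s⁻¹
Component geostrophic relations (x east, y north):
u_g = −(1/(fρ)) ∂P/∂y,  v_g = (1/(fρ)) ∂P/∂x
u_g = −(2.6×10⁻³)/(1.39×10⁻⁴ × 1.05) = −17.9 m/s;  v_g = (0.85×10⁻³)/(1.39×10⁻⁴ × 1.05) = 5.84 m/s
|V_g| = √(u_g² + v_g²) = 18.8 m/s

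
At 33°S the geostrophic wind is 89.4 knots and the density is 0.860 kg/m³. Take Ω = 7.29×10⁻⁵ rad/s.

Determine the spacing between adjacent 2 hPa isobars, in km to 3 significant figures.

63.7 km

Coriolis parameter at 33°S:
f = 2Ω sin φ = 2 × 7.29×10⁻⁵ × sin 33° = 7.94×10⁻⁵ s⁻¹
Wind speed in SI: 89.4 knots = 46.0 m/s
Geostrophic balance rearranged: |∂P/∂n| = f ρ V_g
|∂P/∂n| = 7.94×10⁻⁵ × 0.860 × 46.0 = 3.14×10⁻³ Pa/m
Isobar spacing: Δn = ΔP/|∂P/∂n| = 200 Pa / 3.14×10⁻³ Pa/m = 63678 m ≈ 63.7 km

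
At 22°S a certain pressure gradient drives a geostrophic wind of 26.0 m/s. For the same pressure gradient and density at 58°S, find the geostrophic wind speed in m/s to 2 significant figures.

With the same pressure gradient and density, V_g ∝ 1/f ∝ 1/sin φ.
V₂ = V₁ · sin φ₁ / sin φ₂ = 26.0 × sin 22° / sin 58°
V₂ = 26.0 × 0.3746/0.8480 = 11 m/s

11 m/s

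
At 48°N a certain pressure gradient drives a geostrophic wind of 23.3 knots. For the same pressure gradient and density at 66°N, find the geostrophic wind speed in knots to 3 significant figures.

19.0 knots

With the same pressure gradient and density, V_g ∝ 1/f ∝ 1/sin φ.
V₂ = V₁ · sin φ₁ / sin φ₂ = 23.3 × sin 48° / sin 66°
V₂ = 23.3 × 0.7431/0.9135 = 19.0 knots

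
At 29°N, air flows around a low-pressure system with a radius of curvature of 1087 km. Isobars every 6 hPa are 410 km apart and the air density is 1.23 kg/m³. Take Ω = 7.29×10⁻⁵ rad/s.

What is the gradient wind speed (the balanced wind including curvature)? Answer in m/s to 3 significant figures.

Coriolis parameter at 29°N:
f = 2Ω sin φ = 2 × 7.29×10⁻⁵ × sin 29° = 7.07×10⁻⁵ s⁻¹
Pressure gradient: |∂P/∂n| = 600 Pa / 410000 m = 1.46×10⁻³ Pa/m
Geostrophic speed: V_g = |∂P/∂n|/(fρ) = 1.46×10⁻³/(7.07×10⁻⁵ × 1.23) = 16.8 m/s
Around a low, centrifugal force acts outward with Coriolis, so pressure-gradient force balances both:
(1/ρ)|∂P/∂n| = fV + V²/R  →  V² + fR·V − fR·V_g = 0
With fR = 7.07×10⁻⁵ × 1087×10³ m = 76.8 m/s:
V = [−fR + √((fR)² + 4 fR V_g)]/2 = [−76.8 + √(76.8² + 4×76.8×16.8)]/2 = 14.2 m/s
Subgeostrophic (V < V_g = 16.8 m/s), as expected around a low.

14.2 m/s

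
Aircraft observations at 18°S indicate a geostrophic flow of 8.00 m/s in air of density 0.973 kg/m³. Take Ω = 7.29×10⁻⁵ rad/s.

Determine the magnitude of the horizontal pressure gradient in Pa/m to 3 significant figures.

Coriolis parameter at 18°S:
f = 2Ω sin φ = 2 × 7.29×10⁻⁵ × sin 18° = 4.51×10⁻⁵ s⁻¹
Geostrophic balance rearranged: |∂P/∂n| = f ρ V_g
|∂P/∂n| = 4.51×10⁻⁵ × 0.973 × 8.00 = 3.51×10⁻⁴ Pa/m

3.51×10⁻⁴ Pa/m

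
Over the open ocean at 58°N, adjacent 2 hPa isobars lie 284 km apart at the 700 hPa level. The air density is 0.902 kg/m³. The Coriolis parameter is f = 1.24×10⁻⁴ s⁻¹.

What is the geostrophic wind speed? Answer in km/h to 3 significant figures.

Pressure gradient: |∂P/∂n| = 200 Pa / 284000 m = 7.04×10⁻⁴ Pa/m
Geostrophic balance (pressure-gradient force = Coriolis force):
V_g = (1/(fρ)) |∂P/∂n| = 7.04×10⁻⁴ / (1.24×10⁻⁴ × 0.902) = 6.30 m/s
Converting: 6.30 m/s × 3.6 = 22.7 km/h

22.7 km/h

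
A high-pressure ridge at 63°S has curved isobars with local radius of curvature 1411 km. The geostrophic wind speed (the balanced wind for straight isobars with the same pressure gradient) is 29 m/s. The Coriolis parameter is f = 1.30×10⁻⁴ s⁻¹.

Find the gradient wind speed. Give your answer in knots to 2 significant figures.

Around a high, pressure-gradient force acts outward with centrifugal, so Coriolis balances both:
fV = (1/ρ)|∂P/∂n| + V²/R  →  V² − fR·V + fR·V_g = 0
With fR = 1.30×10⁻⁴ × 1411×10³ m = 183 m/s:
V = [fR − √((fR)² − 4 fR V_g)]/2 = [183 − √(183² − 4×183×29)]/2 = 36.1 m/s
Supergeostrophic (V > V_g = 29 m/s), as expected around a high.
Converting: 36.1 m/s × 1.944 = 70 knots

70 knots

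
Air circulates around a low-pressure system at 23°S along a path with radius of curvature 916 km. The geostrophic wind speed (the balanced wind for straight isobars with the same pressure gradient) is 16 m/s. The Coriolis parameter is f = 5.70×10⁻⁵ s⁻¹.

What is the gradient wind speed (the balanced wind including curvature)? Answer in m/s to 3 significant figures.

Around a low, centrifugal force acts outward with Coriolis, so pressure-gradient force balances both:
(1/ρ)|∂P/∂n| = fV + V²/R  →  V² + fR·V − fR·V_g = 0
With fR = 5.70×10⁻⁵ × 916×10³ m = 52.2 m/s:
V = [−fR + √((fR)² + 4 fR V_g)]/2 = [−52.2 + √(52.2² + 4×52.2×16)]/2 = 12.8 m/s
Subgeostrophic (V < V_g = 16 m/s), as expected around a low.

12.8 m/s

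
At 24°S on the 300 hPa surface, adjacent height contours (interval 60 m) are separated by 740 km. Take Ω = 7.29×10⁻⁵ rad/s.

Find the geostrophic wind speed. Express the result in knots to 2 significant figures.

Coriolis parameter at 24°S:
f = 2Ω sin φ = 2 × 7.29×10⁻⁵ × sin 24° = 5.93×10⁻⁵ s⁻¹
Height gradient: |∂Z/∂n| = 60 m / 740000 m = 8.11×10⁻⁵
On a pressure surface, geostrophic balance gives V_g = (g/f)|∂Z/∂n|:
V_g = 9.81 × 8.11×10⁻⁵ / 5.93×10⁻⁵ = 13.4 m/s
Converting: 13.4 m/s × 1.944 = 26 knots

26 knots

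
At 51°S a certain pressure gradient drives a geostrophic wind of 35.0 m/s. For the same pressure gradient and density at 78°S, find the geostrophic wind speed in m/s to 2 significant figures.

28 m/s

With the same pressure gradient and density, V_g ∝ 1/f ∝ 1/sin φ.
V₂ = V₁ · sin φ₁ / sin φ₂ = 35.0 × sin 51° / sin 78°
V₂ = 35.0 × 0.7771/0.9781 = 28 m/s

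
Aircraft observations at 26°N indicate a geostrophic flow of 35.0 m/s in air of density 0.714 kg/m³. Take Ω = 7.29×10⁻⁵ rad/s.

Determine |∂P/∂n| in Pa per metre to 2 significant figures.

Coriolis parameter at 26°N:
f = 2Ω sin φ = 2 × 7.29×10⁻⁵ × sin 26° = 6.39×10⁻⁵ s⁻¹
Geostrophic balance rearranged: |∂P/∂n| = f ρ V_g
|∂P/∂n| = 6.39×10⁻⁵ × 0.714 × 35.0 = 1.60×10⁻³ Pa/m

1.6×10⁻³ Pa/m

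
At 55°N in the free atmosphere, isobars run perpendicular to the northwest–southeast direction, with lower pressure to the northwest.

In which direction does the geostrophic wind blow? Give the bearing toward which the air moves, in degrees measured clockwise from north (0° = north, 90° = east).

045°

The pressure-gradient force points toward the northwest (bearing 315°).
Geostrophic balance: in the Northern Hemisphere the Coriolis force deflects motion to the right, so the geostrophic wind blows 90° to the right of the pressure-gradient force (low pressure on the left).
Rotating 315° by 90° clockwise gives 045° — the wind blows toward the northeast.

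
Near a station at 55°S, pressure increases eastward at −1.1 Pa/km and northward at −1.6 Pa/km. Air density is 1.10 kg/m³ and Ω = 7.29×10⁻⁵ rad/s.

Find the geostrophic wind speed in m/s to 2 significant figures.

15 m/s

Coriolis parameter at 55°S:
f = 2Ω sin φ = 2 × 7.29×10⁻⁵ × sin 55° = 1.19×10⁻⁴ s⁻¹
In the Southern Hemisphere f is negative: f = −1.19×10⁻⁴ s⁻¹.
Component geostrophic relations (x east, y north):
u_g = −(1/(fρ)) ∂P/∂y,  v_g = (1/(fρ)) ∂P/∂x
u_g = −(−1.6×10⁻³)/(−1.19×10⁻⁴ × 1.10) = −12.2 m/s;  v_g = (−1.1×10⁻³)/(−1.19×10⁻⁴ × 1.10) = 8.37 m/s
|V_g| = √(u_g² + v_g²) = 14.8 m/s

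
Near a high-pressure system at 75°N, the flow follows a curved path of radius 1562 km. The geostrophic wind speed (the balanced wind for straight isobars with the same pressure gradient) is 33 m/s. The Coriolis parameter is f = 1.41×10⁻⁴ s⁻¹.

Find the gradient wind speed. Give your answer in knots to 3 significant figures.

Around a high, pressure-gradient force acts outward with centrifugal, so Coriolis balances both:
fV = (1/ρ)|∂P/∂n| + V²/R  →  V² − fR·V + fR·V_g = 0
With fR = 1.41×10⁻⁴ × 1562×10³ m = 220 m/s:
V = [fR − √((fR)² − 4 fR V_g)]/2 = [220 − √(220² − 4×220×33)]/2 = 40.4 m/s
Supergeostrophic (V > V_g = 33 m/s), as expected around a high.
Converting: 40.4 m/s × 1.944 = 78.6 knots

78.6 knots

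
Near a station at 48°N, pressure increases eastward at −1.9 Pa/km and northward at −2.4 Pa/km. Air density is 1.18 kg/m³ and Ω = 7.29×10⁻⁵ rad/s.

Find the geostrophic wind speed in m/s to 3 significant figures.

Coriolis parameter at 48°N:
f = 2Ω sin φ = 2 × 7.29×10⁻⁵ × sin 48° = 1.08×10⁻⁴ s⁻¹
Component geostrophic relations (x east, y north):
u_g = −(1/(fρ)) ∂P/∂y,  v_g = (1/(fρ)) ∂P/∂x
u_g = −(−2.4×10⁻³)/(1.08×10⁻⁴ × 1.18) = 18.8 m/s;  v_g = (−1.9×10⁻³)/(1.08×10⁻⁴ × 1.18) = −14.9 m/s
|V_g| = √(u_g² + v_g²) = 23.9 m/s

23.9 m/s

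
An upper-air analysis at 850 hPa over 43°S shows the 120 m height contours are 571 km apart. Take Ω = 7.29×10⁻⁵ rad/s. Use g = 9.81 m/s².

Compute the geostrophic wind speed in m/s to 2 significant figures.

21 m/s

Coriolis parameter at 43°S:
f = 2Ω sin φ = 2 × 7.29×10⁻⁵ × sin 43° = 9.94×10⁻⁵ s⁻¹
Height gradient: |∂Z/∂n| = 120 m / 571000 m = 2.10×10⁻⁴
On a pressure surface, geostrophic balance gives V_g = (g/f)|∂Z/∂n|:
V_g = 9.81 × 2.10×10⁻⁴ / 9.94×10⁻⁵ = 20.7 m/s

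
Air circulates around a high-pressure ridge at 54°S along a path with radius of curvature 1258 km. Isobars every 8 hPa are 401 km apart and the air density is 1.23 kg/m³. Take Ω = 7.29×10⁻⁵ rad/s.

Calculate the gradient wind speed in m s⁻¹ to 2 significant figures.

15 m s⁻¹

Coriolis parameter at 54°S:
f = 2Ω sin φ = 2 × 7.29×10⁻⁵ × sin 54° = 1.18×10⁻⁴ s⁻¹
Pressure gradient: |∂P/∂n| = 800 Pa / 401000 m = 2.00×10⁻³ Pa/m
Geostrophic speed: V_g = |∂P/∂n|/(fρ) = 2.00×10⁻³/(1.18×10⁻⁴ × 1.23) = 13.8 m/s
Around a high, pressure-gradient force acts outward with centrifugal, so Coriolis balances both:
fV = (1/ρ)|∂P/∂n| + V²/R  →  V² − fR·V + fR·V_g = 0
With fR = 1.18×10⁻⁴ × 1258×10³ m = 148 m/s:
V = [fR − √((fR)² − 4 fR V_g)]/2 = [148 − √(148² − 4×148×13.8)]/2 = 15.3 m/s
Supergeostrophic (V > V_g = 13.8 m/s), as expected around a high.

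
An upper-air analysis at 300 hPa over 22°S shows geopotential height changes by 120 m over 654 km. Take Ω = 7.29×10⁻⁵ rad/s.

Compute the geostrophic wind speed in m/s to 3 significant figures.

33.0 m/s

Coriolis parameter at 22°S:
f = 2Ω sin φ = 2 × 7.29×10⁻⁵ × sin 22° = 5.46×10⁻⁵ s⁻¹
Height gradient: |∂Z/∂n| = 120 m / 654000 m = 1.83×10⁻⁴
On a pressure surface, geostrophic balance gives V_g = (g/f)|∂Z/∂n|:
V_g = 9.81 × 1.83×10⁻⁴ / 5.46×10⁻⁵ = 33.0 m/s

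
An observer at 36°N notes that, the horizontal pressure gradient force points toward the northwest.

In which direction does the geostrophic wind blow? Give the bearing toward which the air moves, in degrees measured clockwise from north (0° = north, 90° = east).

The pressure-gradient force points toward the northwest (bearing 315°).
Geostrophic balance: in the Northern Hemisphere the Coriolis force deflects motion to the right, so the geostrophic wind blows 90° to the right of the pressure-gradient force (low pressure on the left).
Rotating 315° by 90° clockwise gives 045° — the wind blows toward the northeast.

045°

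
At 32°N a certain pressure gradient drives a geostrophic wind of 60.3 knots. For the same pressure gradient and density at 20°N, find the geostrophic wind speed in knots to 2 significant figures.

93 knots

With the same pressure gradient and density, V_g ∝ 1/f ∝ 1/sin φ.
V₂ = V₁ · sin φ₁ / sin φ₂ = 60.3 × sin 32° / sin 20°
V₂ = 60.3 × 0.5299/0.3420 = 93 knots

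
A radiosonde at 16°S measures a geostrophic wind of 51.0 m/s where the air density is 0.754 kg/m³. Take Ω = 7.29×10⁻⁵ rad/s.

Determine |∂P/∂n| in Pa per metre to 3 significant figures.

1.55×10⁻³ Pa/m

Coriolis parameter at 16°S:
f = 2Ω sin φ = 2 × 7.29×10⁻⁵ × sin 16° = 4.02×10⁻⁵ s⁻¹
Geostrophic balance rearranged: |∂P/∂n| = f ρ V_g
|∂P/∂n| = 4.02×10⁻⁵ × 0.754 × 51.0 = 1.55×10⁻³ Pa/m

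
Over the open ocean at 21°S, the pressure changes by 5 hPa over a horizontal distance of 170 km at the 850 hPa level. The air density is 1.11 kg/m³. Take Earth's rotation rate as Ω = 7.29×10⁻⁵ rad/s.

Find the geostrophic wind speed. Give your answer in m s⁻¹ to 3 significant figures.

50.7 m s⁻¹

Coriolis parameter at 21°S:
f = 2Ω sin φ = 2 × 7.29×10⁻⁵ × sin 21° = 5.23×10⁻⁵ s⁻¹
Pressure gradient: |∂P/∂n| = 500 Pa / 170000 m = 2.94×10⁻³ Pa/m
Geostrophic balance (pressure-gradient force = Coriolis force):
V_g = (1/(fρ)) |∂P/∂n| = 2.94×10⁻³ / (5.23×10⁻⁵ × 1.11) = 50.7 m/s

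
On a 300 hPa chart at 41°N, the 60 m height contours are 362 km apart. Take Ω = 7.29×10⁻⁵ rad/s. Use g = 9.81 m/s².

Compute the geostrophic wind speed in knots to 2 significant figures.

33 knots

Coriolis parameter at 41°N:
f = 2Ω sin φ = 2 × 7.29×10⁻⁵ × sin 41° = 9.57×10⁻⁵ s⁻¹
Height gradient: |∂Z/∂n| = 60 m / 362000 m = 1.66×10⁻⁴
On a pressure surface, geostrophic balance gives V_g = (g/f)|∂Z/∂n|:
V_g = 9.81 × 1.66×10⁻⁴ / 9.57×10⁻⁵ = 17.0 m/s
Converting: 17.0 m/s × 1.944 = 33 knots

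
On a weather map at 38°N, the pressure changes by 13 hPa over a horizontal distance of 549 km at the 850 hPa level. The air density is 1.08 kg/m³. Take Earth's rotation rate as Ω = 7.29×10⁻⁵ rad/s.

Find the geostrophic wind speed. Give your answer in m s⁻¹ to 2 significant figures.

24 m s⁻¹

Coriolis parameter at 38°N:
f = 2Ω sin φ = 2 × 7.29×10⁻⁵ × sin 38° = 8.98×10⁻⁵ s⁻¹
Pressure gradient: |∂P/∂n| = 1300 Pa / 549000 m = 2.37×10⁻³ Pa/m
Geostrophic balance (pressure-gradient force = Coriolis force):
V_g = (1/(fρ)) |∂P/∂n| = 2.37×10⁻³ / (8.98×10⁻⁵ × 1.08) = 24.4 m/s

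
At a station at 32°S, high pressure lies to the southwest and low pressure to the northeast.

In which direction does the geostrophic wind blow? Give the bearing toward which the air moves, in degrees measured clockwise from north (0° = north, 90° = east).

The pressure-gradient force points toward the northeast (bearing 045°).
Geostrophic balance: in the Southern Hemisphere the Coriolis force deflects motion to the left, so the geostrophic wind blows 90° to the left of the pressure-gradient force (low pressure on the right).
Rotating 045° by 90° counterclockwise gives 315° — the wind blows toward the northwest.

315°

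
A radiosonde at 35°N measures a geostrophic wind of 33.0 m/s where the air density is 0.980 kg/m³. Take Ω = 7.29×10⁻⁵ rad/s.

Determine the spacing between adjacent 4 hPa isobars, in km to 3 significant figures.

Coriolis parameter at 35°N:
f = 2Ω sin φ = 2 × 7.29×10⁻⁵ × sin 35° = 8.36×10⁻⁵ s⁻¹
Geostrophic balance rearranged: |∂P/∂n| = f ρ V_g
|∂P/∂n| = 8.36×10⁻⁵ × 0.980 × 33.0 = 2.70×10⁻³ Pa/m
Isobar spacing: Δn = ΔP/|∂P/∂n| = 400 Pa / 2.70×10⁻³ Pa/m = 147901 m ≈ 148 km

148 km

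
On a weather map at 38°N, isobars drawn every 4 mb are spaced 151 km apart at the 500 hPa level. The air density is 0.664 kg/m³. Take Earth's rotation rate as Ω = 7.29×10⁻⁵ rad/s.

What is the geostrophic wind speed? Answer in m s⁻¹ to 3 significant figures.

44.4 m s⁻¹

Coriolis parameter at 38°N:
f = 2Ω sin φ = 2 × 7.29×10⁻⁵ × sin 38° = 8.98×10⁻⁵ s⁻¹
Pressure gradient: |∂P/∂n| = 400 Pa / 151000 m = 2.65×10⁻³ Pa/m
Geostrophic balance (pressure-gradient force = Coriolis force):
V_g = (1/(fρ)) |∂P/∂n| = 2.65×10⁻³ / (8.98×10⁻⁵ × 0.664) = 44.4 m/s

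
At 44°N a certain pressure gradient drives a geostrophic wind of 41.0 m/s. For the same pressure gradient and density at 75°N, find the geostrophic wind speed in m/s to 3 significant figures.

29.5 m/s

With the same pressure gradient and density, V_g ∝ 1/f ∝ 1/sin φ.
V₂ = V₁ · sin φ₁ / sin φ₂ = 41.0 × sin 44° / sin 75°
V₂ = 41.0 × 0.6947/0.9659 = 29.5 m/s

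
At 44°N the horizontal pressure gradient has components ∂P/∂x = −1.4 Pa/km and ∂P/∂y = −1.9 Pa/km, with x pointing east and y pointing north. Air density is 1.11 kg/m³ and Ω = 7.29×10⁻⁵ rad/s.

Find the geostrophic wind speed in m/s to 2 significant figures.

21 m/s

Coriolis parameter at 44°N:
f = 2Ω sin φ = 2 × 7.29×10⁻⁵ × sin 44° = 1.01×10⁻⁴ s⁻¹
Component geostrophic relations (x east, y north):
u_g = −(1/(fρ)) ∂P/∂y,  v_g = (1/(fρ)) ∂P/∂x
u_g = −(−1.9×10⁻³)/(1.01×10⁻⁴ × 1.11) = 16.9 m/s;  v_g = (−1.4×10⁻³)/(1.01×10⁻⁴ × 1.11) = −12.5 m/s
|V_g| = √(u_g² + v_g²) = 21.0 m/s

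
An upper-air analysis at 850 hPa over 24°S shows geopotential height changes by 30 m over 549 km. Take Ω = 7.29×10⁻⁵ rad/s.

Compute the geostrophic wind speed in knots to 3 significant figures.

17.6 knots

Coriolis parameter at 24°S:
f = 2Ω sin φ = 2 × 7.29×10⁻⁵ × sin 24° = 5.93×10⁻⁵ s⁻¹
Height gradient: |∂Z/∂n| = 30 m / 549000 m = 5.46×10⁻⁵
On a pressure surface, geostrophic balance gives V_g = (g/f)|∂Z/∂n|:
V_g = 9.81 × 5.46×10⁻⁵ / 5.93×10⁻⁵ = 9.04 m/s
Converting: 9.04 m/s × 1.944 = 17.6 knots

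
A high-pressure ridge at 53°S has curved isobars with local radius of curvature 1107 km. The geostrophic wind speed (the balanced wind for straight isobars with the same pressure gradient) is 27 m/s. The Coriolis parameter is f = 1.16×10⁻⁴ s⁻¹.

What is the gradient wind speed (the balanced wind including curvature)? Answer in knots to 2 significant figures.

Around a high, pressure-gradient force acts outward with centrifugal, so Coriolis balances both:
fV = (1/ρ)|∂P/∂n| + V²/R  →  V² − fR·V + fR·V_g = 0
With fR = 1.16×10⁻⁴ × 1107×10³ m = 128 m/s:
V = [fR − √((fR)² − 4 fR V_g)]/2 = [128 − √(128² − 4×128×27)]/2 = 38.6 m/s
Supergeostrophic (V > V_g = 27 m/s), as expected around a high.
Converting: 38.6 m/s × 1.944 = 75 knots

75 knots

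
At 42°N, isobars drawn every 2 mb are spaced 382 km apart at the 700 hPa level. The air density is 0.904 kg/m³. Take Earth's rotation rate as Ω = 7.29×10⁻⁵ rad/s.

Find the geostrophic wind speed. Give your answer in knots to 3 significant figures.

11.5 knots

Coriolis parameter at 42°N:
f = 2Ω sin φ = 2 × 7.29×10⁻⁵ × sin 42° = 9.76×10⁻⁵ s⁻¹
Pressure gradient: |∂P/∂n| = 200 Pa / 382000 m = 5.24×10⁻⁴ Pa/m
Geostrophic balance (pressure-gradient force = Coriolis force):
V_g = (1/(fρ)) |∂P/∂n| = 5.24×10⁻⁴ / (9.76×10⁻⁵ × 0.904) = 5.94 m/s
Converting: 5.94 m/s × 1.944 = 11.5 knots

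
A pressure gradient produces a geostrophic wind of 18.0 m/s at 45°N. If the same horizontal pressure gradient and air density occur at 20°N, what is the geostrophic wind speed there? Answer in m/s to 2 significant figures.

37 m/s

With the same pressure gradient and density, V_g ∝ 1/f ∝ 1/sin φ.
V₂ = V₁ · sin φ₁ / sin φ₂ = 18.0 × sin 45° / sin 20°
V₂ = 18.0 × 0.7071/0.3420 = 37 m/s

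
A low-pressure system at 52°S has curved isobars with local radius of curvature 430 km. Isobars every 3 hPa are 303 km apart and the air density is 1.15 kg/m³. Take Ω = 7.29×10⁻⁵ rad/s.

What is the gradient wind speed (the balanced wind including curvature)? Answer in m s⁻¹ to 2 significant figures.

Coriolis parameter at 52°S:
f = 2Ω sin φ = 2 × 7.29×10⁻⁵ × sin 52° = 1.15×10⁻⁴ s⁻¹
Pressure gradient: |∂P/∂n| = 300 Pa / 303000 m = 9.90×10⁻⁴ Pa/m
Geostrophic speed: V_g = |∂P/∂n|/(fρ) = 9.90×10⁻⁴/(1.15×10⁻⁴ × 1.15) = 7.49 m/s
Around a low, centrifugal force acts outward with Coriolis, so pressure-gradient force balances both:
(1/ρ)|∂P/∂n| = fV + V²/R  →  V² + fR·V − fR·V_g = 0
With fR = 1.15×10⁻⁴ × 430×10³ m = 49.4 m/s:
V = [−fR + √((fR)² + 4 fR V_g)]/2 = [−49.4 + √(49.4² + 4×49.4×7.49)]/2 = 6.61 m/s
Subgeostrophic (V < V_g = 7.49 m/s), as expected around a low.

6.6 m s⁻¹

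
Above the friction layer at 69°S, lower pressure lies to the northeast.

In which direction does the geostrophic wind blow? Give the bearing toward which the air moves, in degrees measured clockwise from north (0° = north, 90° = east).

315°

The pressure-gradient force points toward the northeast (bearing 045°).
Geostrophic balance: in the Southern Hemisphere the Coriolis force deflects motion to the left, so the geostrophic wind blows 90° to the left of the pressure-gradient force (low pressure on the right).
Rotating 045° by 90° counterclockwise gives 315° — the wind blows toward the northwest.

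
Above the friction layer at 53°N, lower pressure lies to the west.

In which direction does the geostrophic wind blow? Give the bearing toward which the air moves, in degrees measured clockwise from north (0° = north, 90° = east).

000°

The pressure-gradient force points toward the west (bearing 270°).
Geostrophic balance: in the Northern Hemisphere the Coriolis force deflects motion to the right, so the geostrophic wind blows 90° to the right of the pressure-gradient force (low pressure on the left).
Rotating 270° by 90° clockwise gives 000° — the wind blows toward the north.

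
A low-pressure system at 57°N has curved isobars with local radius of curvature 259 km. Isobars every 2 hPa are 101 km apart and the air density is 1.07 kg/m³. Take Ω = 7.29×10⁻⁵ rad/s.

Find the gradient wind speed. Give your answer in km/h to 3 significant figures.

40.3 km/h

Coriolis parameter at 57°N:
f = 2Ω sin φ = 2 × 7.29×10⁻⁵ × sin 57° = 1.22×10⁻⁴ s⁻¹
Pressure gradient: |∂P/∂n| = 200 Pa / 101000 m = 1.98×10⁻³ Pa/m
Geostrophic speed: V_g = |∂P/∂n|/(fρ) = 1.98×10⁻³/(1.22×10⁻⁴ × 1.07) = 15.1 m/s
Around a low, centrifugal force acts outward with Coriolis, so pressure-gradient force balances both:
(1/ρ)|∂P/∂n| = fV + V²/R  →  V² + fR·V − fR·V_g = 0
With fR = 1.22×10⁻⁴ × 259×10³ m = 31.7 m/s:
V = [−fR + √((fR)² + 4 fR V_g)]/2 = [−31.7 + √(31.7² + 4×31.7×15.1)]/2 = 11.2 m/s
Subgeostrophic (V < V_g = 15.1 m/s), as expected around a low.
Converting: 11.2 m/s × 3.6 = 40.3 km/h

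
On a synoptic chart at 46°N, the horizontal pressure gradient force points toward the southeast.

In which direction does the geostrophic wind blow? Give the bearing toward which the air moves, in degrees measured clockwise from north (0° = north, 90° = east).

225°

The pressure-gradient force points toward the southeast (bearing 135°).
Geostrophic balance: in the Northern Hemisphere the Coriolis force deflects motion to the right, so the geostrophic wind blows 90° to the right of the pressure-gradient force (low pressure on the left).
Rotating 135° by 90° clockwise gives 225° — the wind blows toward the southwest.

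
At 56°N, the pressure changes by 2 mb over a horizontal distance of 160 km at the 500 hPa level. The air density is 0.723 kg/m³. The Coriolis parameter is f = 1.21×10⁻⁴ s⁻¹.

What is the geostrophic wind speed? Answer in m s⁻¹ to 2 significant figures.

Pressure gradient: |∂P/∂n| = 200 Pa / 160000 m = 1.25×10⁻³ Pa/m
Geostrophic balance (pressure-gradient force = Coriolis force):
V_g = (1/(fρ)) |∂P/∂n| = 1.25×10⁻³ / (1.21×10⁻⁴ × 0.723) = 14.3 m/s

14 m s⁻¹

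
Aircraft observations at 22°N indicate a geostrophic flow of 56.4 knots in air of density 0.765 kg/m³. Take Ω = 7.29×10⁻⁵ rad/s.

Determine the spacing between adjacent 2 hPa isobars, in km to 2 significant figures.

Coriolis parameter at 22°N:
f = 2Ω sin φ = 2 × 7.29×10⁻⁵ × sin 22° = 5.46×10⁻⁵ s⁻¹
Wind speed in SI: 56.4 knots = 29.0 m/s
Geostrophic balance rearranged: |∂P/∂n| = f ρ V_g
|∂P/∂n| = 5.46×10⁻⁵ × 0.765 × 29.0 = 1.21×10⁻³ Pa/m
Isobar spacing: Δn = ΔP/|∂P/∂n| = 200 Pa / 1.21×10⁻³ Pa/m = 164975 m ≈ 160 km

160 km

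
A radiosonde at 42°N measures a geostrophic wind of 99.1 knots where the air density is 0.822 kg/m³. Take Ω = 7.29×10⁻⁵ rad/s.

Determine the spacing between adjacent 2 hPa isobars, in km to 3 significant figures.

Coriolis parameter at 42°N:
f = 2Ω sin φ = 2 × 7.29×10⁻⁵ × sin 42° = 9.76×10⁻⁵ s⁻¹
Wind speed in SI: 99.1 knots = 51.0 m/s
Geostrophic balance rearranged: |∂P/∂n| = f ρ V_g
|∂P/∂n| = 9.76×10⁻⁵ × 0.822 × 51.0 = 4.09×10⁻³ Pa/m
Isobar spacing: Δn = ΔP/|∂P/∂n| = 200 Pa / 4.09×10⁻³ Pa/m = 48919 m ≈ 48.9 km

48.9 km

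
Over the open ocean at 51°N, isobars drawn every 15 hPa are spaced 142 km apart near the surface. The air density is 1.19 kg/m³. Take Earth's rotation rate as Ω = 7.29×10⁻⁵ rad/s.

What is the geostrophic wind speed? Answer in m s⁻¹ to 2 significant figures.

Coriolis parameter at 51°N:
f = 2Ω sin φ = 2 × 7.29×10⁻⁵ × sin 51° = 1.13×10⁻⁴ s⁻¹
Pressure gradient: |∂P/∂n| = 1500 Pa / 142000 m = 1.06×10⁻² Pa/m
Geostrophic balance (pressure-gradient force = Coriolis force):
V_g = (1/(fρ)) |∂P/∂n| = 1.06×10⁻² / (1.13×10⁻⁴ × 1.19) = 78.3 m/s

78 m s⁻¹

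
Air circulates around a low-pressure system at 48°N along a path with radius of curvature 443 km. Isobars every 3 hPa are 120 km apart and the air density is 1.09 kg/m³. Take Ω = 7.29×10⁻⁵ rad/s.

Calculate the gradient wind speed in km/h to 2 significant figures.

57 km/h

Coriolis parameter at 48°N:
f = 2Ω sin φ = 2 × 7.29×10⁻⁵ × sin 48° = 1.08×10⁻⁴ s⁻¹
Pressure gradient: |∂P/∂n| = 300 Pa / 120000 m = 2.50×10⁻³ Pa/m
Geostrophic speed: V_g = |∂P/∂n|/(fρ) = 2.50×10⁻³/(1.08×10⁻⁴ × 1.09) = 21.2 m/s
Around a low, centrifugal force acts outward with Coriolis, so pressure-gradient force balances both:
(1/ρ)|∂P/∂n| = fV + V²/R  →  V² + fR·V − fR·V_g = 0
With fR = 1.08×10⁻⁴ × 443×10³ m = 48.0 m/s:
V = [−fR + √((fR)² + 4 fR V_g)]/2 = [−48.0 + √(48.0² + 4×48.0×21.2)]/2 = 15.9 m/s
Subgeostrophic (V < V_g = 21.2 m/s), as expected around a low.
Converting: 15.9 m/s × 3.6 = 57 km/h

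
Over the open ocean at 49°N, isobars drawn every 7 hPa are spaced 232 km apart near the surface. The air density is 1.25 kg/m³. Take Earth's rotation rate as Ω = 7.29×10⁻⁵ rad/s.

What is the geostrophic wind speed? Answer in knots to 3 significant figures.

42.6 knots

Coriolis parameter at 49°N:
f = 2Ω sin φ = 2 × 7.29×10⁻⁵ × sin 49° = 1.10×10⁻⁴ s⁻¹
Pressure gradient: |∂P/∂n| = 700 Pa / 232000 m = 3.02×10⁻³ Pa/m
Geostrophic balance (pressure-gradient force = Coriolis force):
V_g = (1/(fρ)) |∂P/∂n| = 3.02×10⁻³ / (1.10×10⁻⁴ × 1.25) = 21.9 m/s
Converting: 21.9 m/s × 1.944 = 42.6 knots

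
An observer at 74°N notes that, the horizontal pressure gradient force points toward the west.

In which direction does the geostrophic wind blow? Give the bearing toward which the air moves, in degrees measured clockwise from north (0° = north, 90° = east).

The pressure-gradient force points toward the west (bearing 270°).
Geostrophic balance: in the Northern Hemisphere the Coriolis force deflects motion to the right, so the geostrophic wind blows 90° to the right of the pressure-gradient force (low pressure on the left).
Rotating 270° by 90° clockwise gives 000° — the wind blows toward the north.

000°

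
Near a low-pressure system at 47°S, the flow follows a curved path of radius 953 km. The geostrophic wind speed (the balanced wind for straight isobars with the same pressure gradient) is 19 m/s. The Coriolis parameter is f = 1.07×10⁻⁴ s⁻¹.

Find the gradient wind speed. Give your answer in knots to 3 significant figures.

31.8 knots

Around a low, centrifugal force acts outward with Coriolis, so pressure-gradient force balances both:
(1/ρ)|∂P/∂n| = fV + V²/R  →  V² + fR·V − fR·V_g = 0
With fR = 1.07×10⁻⁴ × 953×10³ m = 102 m/s:
V = [−fR + √((fR)² + 4 fR V_g)]/2 = [−102 + √(102² + 4×102×19)]/2 = 16.4 m/s
Subgeostrophic (V < V_g = 19 m/s), as expected around a low.
Converting: 16.4 m/s × 1.944 = 31.8 knots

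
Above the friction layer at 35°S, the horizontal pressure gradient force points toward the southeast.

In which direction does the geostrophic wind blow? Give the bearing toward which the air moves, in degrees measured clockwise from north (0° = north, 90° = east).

The pressure-gradient force points toward the southeast (bearing 135°).
Geostrophic balance: in the Southern Hemisphere the Coriolis force deflects motion to the left, so the geostrophic wind blows 90° to the left of the pressure-gradient force (low pressure on the right).
Rotating 135° by 90° counterclockwise gives 045° — the wind blows toward the northeast.

045°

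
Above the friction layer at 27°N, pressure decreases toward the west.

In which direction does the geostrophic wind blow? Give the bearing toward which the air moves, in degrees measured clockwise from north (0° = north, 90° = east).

The pressure-gradient force points toward the west (bearing 270°).
Geostrophic balance: in the Northern Hemisphere the Coriolis force deflects motion to the right, so the geostrophic wind blows 90° to the right of the pressure-gradient force (low pressure on the left).
Rotating 270° by 90° clockwise gives 000° — the wind blows toward the north.

000°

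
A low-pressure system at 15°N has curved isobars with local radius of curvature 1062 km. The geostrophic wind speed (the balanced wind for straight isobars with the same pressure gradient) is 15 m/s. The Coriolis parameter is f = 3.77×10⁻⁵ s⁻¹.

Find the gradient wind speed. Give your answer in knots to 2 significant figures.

23 knots

Around a low, centrifugal force acts outward with Coriolis, so pressure-gradient force balances both:
(1/ρ)|∂P/∂n| = fV + V²/R  →  V² + fR·V − fR·V_g = 0
With fR = 3.77×10⁻⁵ × 1062×10³ m = 40.0 m/s:
V = [−fR + √((fR)² + 4 fR V_g)]/2 = [−40.0 + √(40.0² + 4×40.0×15)]/2 = 11.6 m/s
Subgeostrophic (V < V_g = 15 m/s), as expected around a low.
Converting: 11.6 m/s × 1.944 = 23 knots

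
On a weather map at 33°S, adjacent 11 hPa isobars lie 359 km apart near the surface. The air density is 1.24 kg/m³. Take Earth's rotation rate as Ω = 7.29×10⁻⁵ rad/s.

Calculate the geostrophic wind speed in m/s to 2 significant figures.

Coriolis parameter at 33°S:
f = 2Ω sin φ = 2 × 7.29×10⁻⁵ × sin 33° = 7.94×10⁻⁵ s⁻¹
Pressure gradient: |∂P/∂n| = 1100 Pa / 359000 m = 3.06×10⁻³ Pa/m
Geostrophic balance (pressure-gradient force = Coriolis force):
V_g = (1/(fρ)) |∂P/∂n| = 3.06×10⁻³ / (7.94×10⁻⁵ × 1.24) = 31.1 m/s

31 m/s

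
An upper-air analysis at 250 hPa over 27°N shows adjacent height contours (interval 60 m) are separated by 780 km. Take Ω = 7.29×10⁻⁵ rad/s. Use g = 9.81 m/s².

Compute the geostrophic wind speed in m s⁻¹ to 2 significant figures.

Coriolis parameter at 27°N:
f = 2Ω sin φ = 2 × 7.29×10⁻⁵ × sin 27° = 6.62×10⁻⁵ s⁻¹
Height gradient: |∂Z/∂n| = 60 m / 780000 m = 7.69×10⁻⁵
On a pressure surface, geostrophic balance gives V_g = (g/f)|∂Z/∂n|:
V_g = 9.81 × 7.69×10⁻⁵ / 6.62×10⁻⁵ = 11.4 m/s

11 m s⁻¹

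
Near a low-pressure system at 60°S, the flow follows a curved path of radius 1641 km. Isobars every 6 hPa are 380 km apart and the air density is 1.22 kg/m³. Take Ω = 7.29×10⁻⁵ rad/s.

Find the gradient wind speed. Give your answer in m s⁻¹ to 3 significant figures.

Coriolis parameter at 60°S:
f = 2Ω sin φ = 2 × 7.29×10⁻⁵ × sin 60° = 1.26×10⁻⁴ s⁻¹
Pressure gradient: |∂P/∂n| = 600 Pa / 380000 m = 1.58×10⁻³ Pa/m
Geostrophic speed: V_g = |∂P/∂n|/(fρ) = 1.58×10⁻³/(1.26×10⁻⁴ × 1.22) = 10.2 m/s
Around a low, centrifugal force acts outward with Coriolis, so pressure-gradient force balances both:
(1/ρ)|∂P/∂n| = fV + V²/R  →  V² + fR·V − fR·V_g = 0
With fR = 1.26×10⁻⁴ × 1641×10³ m = 207 m/s:
V = [−fR + √((fR)² + 4 fR V_g)]/2 = [−207 + √(207² + 4×207×10.2)]/2 = 9.79 m/s
Subgeostrophic (V < V_g = 10.2 m/s), as expected around a low.

9.79 m s⁻¹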